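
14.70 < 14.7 False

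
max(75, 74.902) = 75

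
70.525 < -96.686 False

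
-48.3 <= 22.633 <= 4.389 False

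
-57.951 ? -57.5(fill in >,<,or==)<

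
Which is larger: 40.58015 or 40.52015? 40.58015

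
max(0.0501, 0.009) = 0.0501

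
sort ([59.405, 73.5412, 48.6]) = [48.6, 59.405, 73.5412]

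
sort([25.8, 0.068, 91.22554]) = [0.068, 25.8, 91.22554]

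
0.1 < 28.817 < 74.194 True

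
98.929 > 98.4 True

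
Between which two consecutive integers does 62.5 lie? 62 and 63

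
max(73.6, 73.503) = 73.6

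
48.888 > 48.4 True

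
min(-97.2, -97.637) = -97.637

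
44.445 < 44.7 True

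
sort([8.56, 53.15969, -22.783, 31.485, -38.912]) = [-38.912, -22.783, 8.56, 31.485, 53.15969]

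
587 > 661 False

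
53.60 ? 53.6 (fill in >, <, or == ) ==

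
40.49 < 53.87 True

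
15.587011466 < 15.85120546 True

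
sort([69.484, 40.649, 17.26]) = [17.26, 40.649, 69.484]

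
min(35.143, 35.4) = 35.143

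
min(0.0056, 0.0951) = 0.0056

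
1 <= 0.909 False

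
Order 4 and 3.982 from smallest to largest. 3.982, 4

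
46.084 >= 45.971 True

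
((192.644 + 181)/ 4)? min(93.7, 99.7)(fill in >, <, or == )<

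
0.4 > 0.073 True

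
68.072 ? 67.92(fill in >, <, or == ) >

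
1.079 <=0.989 False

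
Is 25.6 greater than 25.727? No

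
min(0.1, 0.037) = 0.037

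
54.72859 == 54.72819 False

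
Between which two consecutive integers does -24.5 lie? -25 and -24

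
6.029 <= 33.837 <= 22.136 False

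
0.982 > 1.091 False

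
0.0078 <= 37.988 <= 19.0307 False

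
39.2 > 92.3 False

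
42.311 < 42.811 True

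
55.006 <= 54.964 False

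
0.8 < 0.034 False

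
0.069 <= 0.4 True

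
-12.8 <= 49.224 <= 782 True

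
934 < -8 False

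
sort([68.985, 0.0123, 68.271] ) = [0.0123, 68.271, 68.985]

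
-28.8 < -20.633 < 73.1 True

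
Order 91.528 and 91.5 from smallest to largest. 91.5, 91.528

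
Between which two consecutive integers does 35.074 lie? 35 and 36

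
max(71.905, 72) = 72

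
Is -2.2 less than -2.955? No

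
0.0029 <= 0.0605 True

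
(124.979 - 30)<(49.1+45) False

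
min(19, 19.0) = 19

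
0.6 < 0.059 False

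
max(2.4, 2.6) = 2.6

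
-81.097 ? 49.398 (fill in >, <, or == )<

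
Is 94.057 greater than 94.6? No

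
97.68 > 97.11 True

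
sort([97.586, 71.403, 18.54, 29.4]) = [18.54, 29.4, 71.403, 97.586]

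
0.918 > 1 False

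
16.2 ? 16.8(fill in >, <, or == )<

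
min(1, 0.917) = 0.917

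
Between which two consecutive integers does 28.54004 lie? 28 and 29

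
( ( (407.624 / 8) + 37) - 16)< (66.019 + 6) True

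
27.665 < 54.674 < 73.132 True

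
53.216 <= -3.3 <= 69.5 False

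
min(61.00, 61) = 61.00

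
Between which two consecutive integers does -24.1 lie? -25 and -24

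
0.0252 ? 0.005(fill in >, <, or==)>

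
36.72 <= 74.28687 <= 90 True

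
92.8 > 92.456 True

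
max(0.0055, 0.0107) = 0.0107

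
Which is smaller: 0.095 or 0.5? 0.095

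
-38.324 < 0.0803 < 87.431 True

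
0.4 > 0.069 True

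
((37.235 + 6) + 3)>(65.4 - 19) False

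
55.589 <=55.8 True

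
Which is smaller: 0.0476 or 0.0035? 0.0035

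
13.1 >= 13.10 True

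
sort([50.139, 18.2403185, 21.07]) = [18.2403185, 21.07, 50.139]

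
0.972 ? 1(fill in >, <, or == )<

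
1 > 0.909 True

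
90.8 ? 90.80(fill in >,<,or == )==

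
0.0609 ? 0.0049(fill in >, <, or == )>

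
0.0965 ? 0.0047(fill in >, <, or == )>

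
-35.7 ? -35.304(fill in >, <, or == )<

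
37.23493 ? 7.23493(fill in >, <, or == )>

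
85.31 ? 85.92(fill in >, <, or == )<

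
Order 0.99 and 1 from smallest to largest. 0.99, 1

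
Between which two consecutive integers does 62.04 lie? 62 and 63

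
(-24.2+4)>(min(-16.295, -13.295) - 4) True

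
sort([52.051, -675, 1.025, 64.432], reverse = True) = [64.432, 52.051, 1.025, -675]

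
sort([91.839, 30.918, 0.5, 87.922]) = [0.5, 30.918, 87.922, 91.839]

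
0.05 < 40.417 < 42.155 True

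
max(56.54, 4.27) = 56.54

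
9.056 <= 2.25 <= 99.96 False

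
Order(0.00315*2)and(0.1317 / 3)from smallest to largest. (0.00315*2), (0.1317 / 3)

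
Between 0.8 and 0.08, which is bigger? 0.8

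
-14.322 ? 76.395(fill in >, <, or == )<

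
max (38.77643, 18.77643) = 38.77643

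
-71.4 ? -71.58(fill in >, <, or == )>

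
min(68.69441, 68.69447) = 68.69441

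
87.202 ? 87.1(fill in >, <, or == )>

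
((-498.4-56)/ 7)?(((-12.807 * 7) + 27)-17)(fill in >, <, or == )>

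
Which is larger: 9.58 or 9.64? 9.64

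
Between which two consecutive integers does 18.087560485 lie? 18 and 19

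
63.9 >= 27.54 True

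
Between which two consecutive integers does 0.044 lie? 0 and 1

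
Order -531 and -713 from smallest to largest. -713, -531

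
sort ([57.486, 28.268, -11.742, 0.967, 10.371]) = [-11.742, 0.967, 10.371, 28.268, 57.486]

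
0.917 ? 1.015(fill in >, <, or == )<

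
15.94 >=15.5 True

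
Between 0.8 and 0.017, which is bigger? 0.8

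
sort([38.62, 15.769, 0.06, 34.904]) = [0.06, 15.769, 34.904, 38.62]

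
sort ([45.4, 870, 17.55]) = [17.55, 45.4, 870]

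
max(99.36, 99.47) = 99.47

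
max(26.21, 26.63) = 26.63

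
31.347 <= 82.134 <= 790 True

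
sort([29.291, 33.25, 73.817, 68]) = [29.291, 33.25, 68, 73.817]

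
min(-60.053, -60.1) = -60.1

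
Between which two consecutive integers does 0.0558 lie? 0 and 1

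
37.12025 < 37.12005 False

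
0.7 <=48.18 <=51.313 True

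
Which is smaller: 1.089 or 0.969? 0.969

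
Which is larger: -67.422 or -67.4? -67.4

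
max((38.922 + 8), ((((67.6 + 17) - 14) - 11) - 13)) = 46.922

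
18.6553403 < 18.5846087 False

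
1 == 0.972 False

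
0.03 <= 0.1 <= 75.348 True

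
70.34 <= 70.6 True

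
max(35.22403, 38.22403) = 38.22403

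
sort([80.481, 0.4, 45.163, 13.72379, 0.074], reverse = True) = [80.481, 45.163, 13.72379, 0.4, 0.074]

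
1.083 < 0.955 False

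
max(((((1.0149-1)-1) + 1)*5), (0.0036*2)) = 0.0745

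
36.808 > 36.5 True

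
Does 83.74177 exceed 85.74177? No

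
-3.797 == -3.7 False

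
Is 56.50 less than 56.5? No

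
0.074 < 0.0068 False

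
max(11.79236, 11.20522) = 11.79236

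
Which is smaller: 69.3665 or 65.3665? 65.3665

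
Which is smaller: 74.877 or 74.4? 74.4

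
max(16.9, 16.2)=16.9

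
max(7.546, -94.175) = 7.546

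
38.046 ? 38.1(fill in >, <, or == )<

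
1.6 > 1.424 True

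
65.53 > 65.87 False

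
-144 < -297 False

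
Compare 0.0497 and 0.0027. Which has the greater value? 0.0497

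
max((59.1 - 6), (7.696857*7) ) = 53.877999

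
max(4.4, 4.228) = 4.4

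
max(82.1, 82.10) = 82.10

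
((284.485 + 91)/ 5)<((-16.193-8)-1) False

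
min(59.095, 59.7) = 59.095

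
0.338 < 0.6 True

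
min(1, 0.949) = 0.949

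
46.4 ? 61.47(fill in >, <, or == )<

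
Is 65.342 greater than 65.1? Yes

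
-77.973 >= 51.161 False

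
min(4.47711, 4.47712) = 4.47711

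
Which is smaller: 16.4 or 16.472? 16.4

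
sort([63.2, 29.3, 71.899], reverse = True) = [71.899, 63.2, 29.3]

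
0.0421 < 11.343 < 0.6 False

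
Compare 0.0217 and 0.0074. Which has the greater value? 0.0217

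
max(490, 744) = 744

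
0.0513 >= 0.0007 True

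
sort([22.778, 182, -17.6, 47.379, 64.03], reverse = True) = [182, 64.03, 47.379, 22.778, -17.6]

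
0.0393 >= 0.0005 True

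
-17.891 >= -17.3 False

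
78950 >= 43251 True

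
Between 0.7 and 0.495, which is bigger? 0.7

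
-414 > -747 True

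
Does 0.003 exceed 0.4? No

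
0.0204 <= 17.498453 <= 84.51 True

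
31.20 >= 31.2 True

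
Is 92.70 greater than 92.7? No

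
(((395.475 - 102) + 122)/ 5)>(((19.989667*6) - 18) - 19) True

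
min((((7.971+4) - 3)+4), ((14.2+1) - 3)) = 12.2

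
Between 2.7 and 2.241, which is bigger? 2.7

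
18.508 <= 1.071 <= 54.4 False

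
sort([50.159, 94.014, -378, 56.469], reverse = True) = [94.014, 56.469, 50.159, -378]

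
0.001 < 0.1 True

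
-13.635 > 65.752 False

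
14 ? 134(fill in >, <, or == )<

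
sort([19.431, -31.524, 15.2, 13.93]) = [-31.524, 13.93, 15.2, 19.431]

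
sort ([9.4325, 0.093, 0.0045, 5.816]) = [0.0045, 0.093, 5.816, 9.4325]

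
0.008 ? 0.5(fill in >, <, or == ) <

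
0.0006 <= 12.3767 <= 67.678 True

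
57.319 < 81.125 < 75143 True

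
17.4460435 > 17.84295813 False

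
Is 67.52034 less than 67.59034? Yes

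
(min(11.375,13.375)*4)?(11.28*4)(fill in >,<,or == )>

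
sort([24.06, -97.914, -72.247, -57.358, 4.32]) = [-97.914, -72.247, -57.358, 4.32, 24.06]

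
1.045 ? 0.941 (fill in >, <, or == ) >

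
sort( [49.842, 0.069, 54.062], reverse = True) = [54.062, 49.842, 0.069]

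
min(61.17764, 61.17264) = 61.17264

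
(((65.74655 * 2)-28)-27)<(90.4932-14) True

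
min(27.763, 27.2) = 27.2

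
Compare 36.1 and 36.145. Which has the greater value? 36.145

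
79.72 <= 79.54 False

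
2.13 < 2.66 True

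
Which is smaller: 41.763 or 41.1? 41.1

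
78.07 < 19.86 False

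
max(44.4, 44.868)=44.868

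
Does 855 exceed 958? No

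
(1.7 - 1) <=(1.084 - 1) False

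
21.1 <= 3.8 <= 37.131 False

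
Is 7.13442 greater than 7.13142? Yes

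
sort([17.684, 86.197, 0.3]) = [0.3, 17.684, 86.197]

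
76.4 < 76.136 False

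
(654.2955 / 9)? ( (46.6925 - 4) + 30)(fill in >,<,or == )>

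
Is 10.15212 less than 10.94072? Yes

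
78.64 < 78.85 True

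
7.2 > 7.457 False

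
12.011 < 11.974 False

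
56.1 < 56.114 True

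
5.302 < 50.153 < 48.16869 False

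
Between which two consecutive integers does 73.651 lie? 73 and 74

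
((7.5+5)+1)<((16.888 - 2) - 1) True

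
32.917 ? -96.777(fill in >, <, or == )>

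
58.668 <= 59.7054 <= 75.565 True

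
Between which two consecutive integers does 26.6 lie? 26 and 27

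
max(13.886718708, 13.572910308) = 13.886718708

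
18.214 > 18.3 False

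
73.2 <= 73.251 True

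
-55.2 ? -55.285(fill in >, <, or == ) >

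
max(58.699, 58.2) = 58.699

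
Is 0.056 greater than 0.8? No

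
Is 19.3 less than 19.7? Yes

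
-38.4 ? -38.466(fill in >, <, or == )>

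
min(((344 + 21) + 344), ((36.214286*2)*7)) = 507.000004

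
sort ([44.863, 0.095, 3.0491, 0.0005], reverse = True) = [44.863, 3.0491, 0.095, 0.0005]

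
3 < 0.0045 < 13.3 False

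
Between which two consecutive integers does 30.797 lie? 30 and 31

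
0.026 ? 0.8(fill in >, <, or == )<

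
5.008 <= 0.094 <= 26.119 False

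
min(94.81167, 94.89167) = 94.81167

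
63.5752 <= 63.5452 False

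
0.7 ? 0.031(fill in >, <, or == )>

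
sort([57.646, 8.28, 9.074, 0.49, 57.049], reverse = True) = [57.646, 57.049, 9.074, 8.28, 0.49]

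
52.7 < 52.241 False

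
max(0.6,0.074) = 0.6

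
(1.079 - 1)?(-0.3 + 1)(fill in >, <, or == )<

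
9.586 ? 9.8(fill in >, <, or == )<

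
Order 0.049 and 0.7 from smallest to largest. 0.049, 0.7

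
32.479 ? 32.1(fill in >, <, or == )>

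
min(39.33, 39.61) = 39.33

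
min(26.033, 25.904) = 25.904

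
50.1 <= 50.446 True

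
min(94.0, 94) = 94.0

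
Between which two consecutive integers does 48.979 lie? 48 and 49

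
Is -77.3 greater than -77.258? No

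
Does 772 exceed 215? Yes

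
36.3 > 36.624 False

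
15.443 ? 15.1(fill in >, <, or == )>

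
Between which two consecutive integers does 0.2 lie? 0 and 1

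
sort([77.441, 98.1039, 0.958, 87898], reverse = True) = [87898, 98.1039, 77.441, 0.958]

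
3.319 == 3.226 False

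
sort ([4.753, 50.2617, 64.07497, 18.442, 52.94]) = [4.753, 18.442, 50.2617, 52.94, 64.07497]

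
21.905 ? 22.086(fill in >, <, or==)<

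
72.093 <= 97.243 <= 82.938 False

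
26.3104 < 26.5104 True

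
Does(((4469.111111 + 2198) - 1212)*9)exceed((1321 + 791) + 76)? Yes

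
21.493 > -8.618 True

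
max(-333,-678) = -333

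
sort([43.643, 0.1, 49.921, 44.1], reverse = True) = [49.921, 44.1, 43.643, 0.1]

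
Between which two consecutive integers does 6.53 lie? 6 and 7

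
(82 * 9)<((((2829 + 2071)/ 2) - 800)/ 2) True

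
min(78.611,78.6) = 78.6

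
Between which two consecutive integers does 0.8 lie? 0 and 1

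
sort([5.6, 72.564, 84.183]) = [5.6, 72.564, 84.183]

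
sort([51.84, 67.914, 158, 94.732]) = [51.84, 67.914, 94.732, 158]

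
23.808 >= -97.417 True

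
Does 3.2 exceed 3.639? No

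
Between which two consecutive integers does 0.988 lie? 0 and 1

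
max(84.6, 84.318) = 84.6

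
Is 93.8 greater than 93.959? No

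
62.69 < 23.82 False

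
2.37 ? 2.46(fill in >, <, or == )<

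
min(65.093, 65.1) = 65.093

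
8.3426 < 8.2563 False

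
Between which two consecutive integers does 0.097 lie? 0 and 1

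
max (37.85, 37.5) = 37.85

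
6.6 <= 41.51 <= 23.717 False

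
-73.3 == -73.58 False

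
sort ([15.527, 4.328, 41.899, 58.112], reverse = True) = [58.112, 41.899, 15.527, 4.328]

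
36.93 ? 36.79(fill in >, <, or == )>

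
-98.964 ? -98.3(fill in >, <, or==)<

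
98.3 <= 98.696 True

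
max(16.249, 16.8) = 16.8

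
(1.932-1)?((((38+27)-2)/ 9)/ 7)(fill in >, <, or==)<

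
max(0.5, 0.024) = 0.5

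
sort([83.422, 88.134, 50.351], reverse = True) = [88.134, 83.422, 50.351]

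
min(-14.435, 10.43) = -14.435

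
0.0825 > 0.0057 True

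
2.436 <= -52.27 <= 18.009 False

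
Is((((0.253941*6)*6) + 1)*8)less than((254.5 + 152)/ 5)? Yes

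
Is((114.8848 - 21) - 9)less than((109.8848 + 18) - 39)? Yes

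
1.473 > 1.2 True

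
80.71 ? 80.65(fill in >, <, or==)>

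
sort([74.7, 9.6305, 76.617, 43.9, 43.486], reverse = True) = [76.617, 74.7, 43.9, 43.486, 9.6305]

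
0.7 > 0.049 True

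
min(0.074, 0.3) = 0.074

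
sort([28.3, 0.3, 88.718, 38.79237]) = [0.3, 28.3, 38.79237, 88.718]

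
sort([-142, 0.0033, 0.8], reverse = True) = [0.8, 0.0033, -142]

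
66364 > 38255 True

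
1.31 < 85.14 True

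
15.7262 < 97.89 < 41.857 False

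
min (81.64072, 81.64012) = 81.64012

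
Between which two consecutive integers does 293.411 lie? 293 and 294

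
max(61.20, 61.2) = 61.2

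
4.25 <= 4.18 False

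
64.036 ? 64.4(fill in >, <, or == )<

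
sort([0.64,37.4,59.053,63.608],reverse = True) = [63.608,59.053,37.4,0.64]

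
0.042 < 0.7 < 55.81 True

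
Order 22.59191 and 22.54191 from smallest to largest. 22.54191, 22.59191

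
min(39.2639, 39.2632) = 39.2632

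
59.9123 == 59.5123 False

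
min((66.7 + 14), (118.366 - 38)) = 80.366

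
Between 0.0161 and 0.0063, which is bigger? 0.0161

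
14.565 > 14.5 True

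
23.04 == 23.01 False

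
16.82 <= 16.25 False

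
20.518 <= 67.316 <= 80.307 True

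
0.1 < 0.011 False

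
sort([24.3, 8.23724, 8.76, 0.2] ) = [0.2, 8.23724, 8.76, 24.3]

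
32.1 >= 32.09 True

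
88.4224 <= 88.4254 True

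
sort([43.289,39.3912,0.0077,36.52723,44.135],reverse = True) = [44.135,43.289,39.3912,36.52723,0.0077]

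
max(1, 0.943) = 1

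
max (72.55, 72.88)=72.88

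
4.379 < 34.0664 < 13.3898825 False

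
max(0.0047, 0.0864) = 0.0864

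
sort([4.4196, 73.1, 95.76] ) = [4.4196, 73.1, 95.76]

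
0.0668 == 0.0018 False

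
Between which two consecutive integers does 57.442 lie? 57 and 58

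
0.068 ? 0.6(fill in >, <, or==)<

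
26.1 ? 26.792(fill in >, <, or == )<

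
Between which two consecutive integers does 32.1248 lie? 32 and 33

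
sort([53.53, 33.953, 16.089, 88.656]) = [16.089, 33.953, 53.53, 88.656]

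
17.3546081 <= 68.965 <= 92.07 True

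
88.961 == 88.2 False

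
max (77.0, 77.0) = 77.0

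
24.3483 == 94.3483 False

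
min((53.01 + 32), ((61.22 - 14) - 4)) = 43.22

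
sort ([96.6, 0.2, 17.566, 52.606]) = [0.2, 17.566, 52.606, 96.6]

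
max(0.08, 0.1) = 0.1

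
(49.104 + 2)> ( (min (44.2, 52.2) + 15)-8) False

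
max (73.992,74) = 74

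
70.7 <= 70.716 True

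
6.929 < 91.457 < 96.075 True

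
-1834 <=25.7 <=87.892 True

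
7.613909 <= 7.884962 True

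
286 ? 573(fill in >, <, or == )<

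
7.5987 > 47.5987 False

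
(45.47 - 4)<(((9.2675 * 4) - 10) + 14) False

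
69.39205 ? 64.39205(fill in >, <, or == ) >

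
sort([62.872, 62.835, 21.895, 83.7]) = [21.895, 62.835, 62.872, 83.7]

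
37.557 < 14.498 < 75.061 False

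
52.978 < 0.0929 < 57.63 False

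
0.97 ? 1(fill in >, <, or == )<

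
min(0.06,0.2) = 0.06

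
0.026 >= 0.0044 True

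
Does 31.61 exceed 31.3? Yes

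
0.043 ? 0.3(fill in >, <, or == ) <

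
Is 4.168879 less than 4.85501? Yes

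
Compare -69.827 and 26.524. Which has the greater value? 26.524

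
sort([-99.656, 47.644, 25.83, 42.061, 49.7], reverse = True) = [49.7, 47.644, 42.061, 25.83, -99.656]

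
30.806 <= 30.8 False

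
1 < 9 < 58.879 True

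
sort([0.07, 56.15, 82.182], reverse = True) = [82.182, 56.15, 0.07]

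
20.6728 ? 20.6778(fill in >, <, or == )<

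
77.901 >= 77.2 True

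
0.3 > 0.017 True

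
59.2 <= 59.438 True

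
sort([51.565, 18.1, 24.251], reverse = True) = [51.565, 24.251, 18.1]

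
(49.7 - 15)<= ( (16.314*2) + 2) False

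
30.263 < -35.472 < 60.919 False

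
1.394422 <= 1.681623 True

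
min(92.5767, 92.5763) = 92.5763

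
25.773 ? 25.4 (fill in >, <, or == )>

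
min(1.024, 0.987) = 0.987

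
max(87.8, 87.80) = 87.80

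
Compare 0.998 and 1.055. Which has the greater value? 1.055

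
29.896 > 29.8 True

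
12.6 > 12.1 True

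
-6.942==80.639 False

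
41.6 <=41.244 False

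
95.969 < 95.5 False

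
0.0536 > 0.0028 True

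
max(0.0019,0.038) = 0.038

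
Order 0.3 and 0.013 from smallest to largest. 0.013, 0.3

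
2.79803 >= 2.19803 True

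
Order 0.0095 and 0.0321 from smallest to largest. 0.0095, 0.0321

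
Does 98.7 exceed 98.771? No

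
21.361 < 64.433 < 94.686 True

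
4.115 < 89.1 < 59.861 False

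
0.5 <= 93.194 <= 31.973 False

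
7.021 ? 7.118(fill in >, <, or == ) <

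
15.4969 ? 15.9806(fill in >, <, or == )<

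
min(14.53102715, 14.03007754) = 14.03007754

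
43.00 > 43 False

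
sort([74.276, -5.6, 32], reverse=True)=[74.276, 32, -5.6]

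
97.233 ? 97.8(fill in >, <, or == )<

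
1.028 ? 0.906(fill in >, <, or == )>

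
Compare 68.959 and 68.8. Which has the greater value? 68.959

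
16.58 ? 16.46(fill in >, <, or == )>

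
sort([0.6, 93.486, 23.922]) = [0.6, 23.922, 93.486]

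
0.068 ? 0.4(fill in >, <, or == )<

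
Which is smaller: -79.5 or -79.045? -79.5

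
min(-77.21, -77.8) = -77.8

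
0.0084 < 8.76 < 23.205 True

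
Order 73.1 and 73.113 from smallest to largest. 73.1, 73.113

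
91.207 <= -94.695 False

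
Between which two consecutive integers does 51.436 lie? 51 and 52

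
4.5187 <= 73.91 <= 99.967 True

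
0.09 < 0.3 True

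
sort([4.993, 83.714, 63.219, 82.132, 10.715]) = [4.993, 10.715, 63.219, 82.132, 83.714]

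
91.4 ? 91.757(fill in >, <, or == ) <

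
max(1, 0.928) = 1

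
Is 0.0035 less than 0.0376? Yes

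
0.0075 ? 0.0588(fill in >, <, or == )<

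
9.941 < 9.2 False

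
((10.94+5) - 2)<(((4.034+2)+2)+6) True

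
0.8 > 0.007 True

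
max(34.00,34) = 34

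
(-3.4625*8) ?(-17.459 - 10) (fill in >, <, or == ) <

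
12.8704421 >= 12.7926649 True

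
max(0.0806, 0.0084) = 0.0806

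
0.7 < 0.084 False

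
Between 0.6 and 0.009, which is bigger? 0.6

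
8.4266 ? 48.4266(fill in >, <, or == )<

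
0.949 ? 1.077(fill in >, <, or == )<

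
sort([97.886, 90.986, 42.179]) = [42.179, 90.986, 97.886]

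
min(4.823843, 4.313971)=4.313971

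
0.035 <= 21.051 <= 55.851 True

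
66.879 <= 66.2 False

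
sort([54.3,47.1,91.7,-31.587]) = [-31.587,47.1,54.3,91.7]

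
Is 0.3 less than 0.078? No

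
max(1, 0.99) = 1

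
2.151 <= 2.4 True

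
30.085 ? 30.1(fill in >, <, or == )<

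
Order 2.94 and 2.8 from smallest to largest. 2.8, 2.94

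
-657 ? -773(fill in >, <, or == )>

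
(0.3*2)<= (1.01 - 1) False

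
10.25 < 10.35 True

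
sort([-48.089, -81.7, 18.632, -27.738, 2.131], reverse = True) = [18.632, 2.131, -27.738, -48.089, -81.7]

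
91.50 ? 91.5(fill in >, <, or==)==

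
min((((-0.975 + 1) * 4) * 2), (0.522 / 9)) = 0.058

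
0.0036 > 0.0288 False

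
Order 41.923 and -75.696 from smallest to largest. -75.696,41.923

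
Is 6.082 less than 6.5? Yes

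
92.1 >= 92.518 False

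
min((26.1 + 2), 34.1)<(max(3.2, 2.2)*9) True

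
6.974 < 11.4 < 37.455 True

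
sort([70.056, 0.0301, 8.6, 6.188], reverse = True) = [70.056, 8.6, 6.188, 0.0301]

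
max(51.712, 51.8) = 51.8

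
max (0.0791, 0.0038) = 0.0791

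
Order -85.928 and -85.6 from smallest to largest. -85.928, -85.6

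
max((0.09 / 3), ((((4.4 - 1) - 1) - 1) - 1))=0.4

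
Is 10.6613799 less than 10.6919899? Yes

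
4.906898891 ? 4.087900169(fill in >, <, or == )>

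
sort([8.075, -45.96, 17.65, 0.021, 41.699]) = [-45.96, 0.021, 8.075, 17.65, 41.699]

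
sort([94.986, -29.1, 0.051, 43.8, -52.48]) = [-52.48, -29.1, 0.051, 43.8, 94.986]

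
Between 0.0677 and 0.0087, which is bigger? 0.0677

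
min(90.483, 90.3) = 90.3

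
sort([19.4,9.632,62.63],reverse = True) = [62.63,19.4,9.632]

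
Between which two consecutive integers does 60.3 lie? 60 and 61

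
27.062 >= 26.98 True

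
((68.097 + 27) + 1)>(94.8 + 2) False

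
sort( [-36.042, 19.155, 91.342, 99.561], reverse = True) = [99.561, 91.342, 19.155, -36.042]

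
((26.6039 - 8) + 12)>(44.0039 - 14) True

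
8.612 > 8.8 False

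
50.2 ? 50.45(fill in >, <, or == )<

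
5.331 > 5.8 False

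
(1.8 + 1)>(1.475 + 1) True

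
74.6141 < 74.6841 True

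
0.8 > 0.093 True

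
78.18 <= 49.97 False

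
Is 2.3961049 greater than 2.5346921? No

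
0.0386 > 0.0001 True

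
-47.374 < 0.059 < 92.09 True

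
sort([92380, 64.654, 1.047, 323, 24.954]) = [1.047, 24.954, 64.654, 323, 92380]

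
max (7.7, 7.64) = 7.7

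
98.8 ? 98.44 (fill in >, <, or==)>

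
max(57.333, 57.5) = 57.5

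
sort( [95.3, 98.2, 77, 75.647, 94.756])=[75.647, 77, 94.756, 95.3, 98.2]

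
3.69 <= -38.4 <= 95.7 False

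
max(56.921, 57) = 57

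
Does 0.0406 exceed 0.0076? Yes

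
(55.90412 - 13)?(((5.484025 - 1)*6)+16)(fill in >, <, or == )<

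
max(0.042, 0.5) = 0.5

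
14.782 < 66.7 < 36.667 False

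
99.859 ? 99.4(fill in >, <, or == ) >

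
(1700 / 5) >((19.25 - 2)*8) True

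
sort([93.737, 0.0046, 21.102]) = [0.0046, 21.102, 93.737]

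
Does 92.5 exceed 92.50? No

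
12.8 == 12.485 False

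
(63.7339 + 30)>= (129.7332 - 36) True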